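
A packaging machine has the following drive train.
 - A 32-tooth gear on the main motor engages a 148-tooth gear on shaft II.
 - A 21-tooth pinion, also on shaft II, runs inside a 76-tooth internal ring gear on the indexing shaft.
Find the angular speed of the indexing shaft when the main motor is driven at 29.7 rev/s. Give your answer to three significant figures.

1.77 rev/s

gear mesh 148/32 = 4.625 → 29.7/4.625 = 6.4216 rev/s
internal gear 76/21 = 3.619 → 6.4216/3.619 = 1.7744 rev/s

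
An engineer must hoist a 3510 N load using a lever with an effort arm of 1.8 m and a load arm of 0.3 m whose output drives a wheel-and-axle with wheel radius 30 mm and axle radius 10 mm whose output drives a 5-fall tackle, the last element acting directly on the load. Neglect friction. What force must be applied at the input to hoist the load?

Lever MA = effort arm / load arm = 1.8/0.3 = 6.
Wheel-and-axle MA = R/r = 30/10 = 3.
Block-and-tackle MA = number of supporting rope parts = 5.
Combined ideal MA = 6 × 3 × 5 = 90.
Effort = load / MA = 3510 / 90 = 39 N.

39 N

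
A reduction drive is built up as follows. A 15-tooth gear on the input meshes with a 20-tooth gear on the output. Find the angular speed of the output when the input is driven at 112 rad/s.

84 rad/s

Gear mesh: ratio = 20/15 = 1.3333, so the output turns at 112 / 1.3333 = 84 rad/s.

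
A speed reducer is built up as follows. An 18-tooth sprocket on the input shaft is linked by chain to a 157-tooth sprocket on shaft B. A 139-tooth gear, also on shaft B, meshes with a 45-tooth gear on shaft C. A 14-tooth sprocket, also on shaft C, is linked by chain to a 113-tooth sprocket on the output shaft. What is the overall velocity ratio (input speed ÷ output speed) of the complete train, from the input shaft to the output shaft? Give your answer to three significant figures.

22.8

Each stage contributes driven/driver: chain 157/18 = 8.7222, gear mesh 45/139 = 0.32374, chain 113/14 = 8.0714.
Overall: 8.7222 × 0.32374 × 8.0714 = 22.792.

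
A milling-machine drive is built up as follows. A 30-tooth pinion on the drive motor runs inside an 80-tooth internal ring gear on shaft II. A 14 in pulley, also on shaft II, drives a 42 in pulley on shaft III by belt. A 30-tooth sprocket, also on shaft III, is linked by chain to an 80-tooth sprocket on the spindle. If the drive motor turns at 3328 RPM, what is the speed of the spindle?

Internal gear: ratio = 80/30 = 2.6667, so shaft II turns at 3328 / 2.6667 = 1248 RPM.
Belt: ratio = 42/14 = 3, so shaft III turns at 1248 / 3 = 416 RPM.
Chain: ratio = 80/30 = 2.6667, so the spindle turns at 416 / 2.6667 = 156 RPM.

156 RPM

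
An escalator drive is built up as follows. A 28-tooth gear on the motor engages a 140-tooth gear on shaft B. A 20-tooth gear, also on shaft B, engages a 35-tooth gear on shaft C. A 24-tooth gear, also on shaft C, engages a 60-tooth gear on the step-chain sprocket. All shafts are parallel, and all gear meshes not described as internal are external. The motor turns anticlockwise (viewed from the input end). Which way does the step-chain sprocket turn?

clockwise

the motor → shaft B: external mesh, 1 reversal → CW.
shaft B → shaft C: external mesh, 1 reversal → CCW.
shaft C → the step-chain sprocket: external mesh, 1 reversal → CW.
3 reversals in total — an odd number — so the step-chain sprocket turns opposite to the motor.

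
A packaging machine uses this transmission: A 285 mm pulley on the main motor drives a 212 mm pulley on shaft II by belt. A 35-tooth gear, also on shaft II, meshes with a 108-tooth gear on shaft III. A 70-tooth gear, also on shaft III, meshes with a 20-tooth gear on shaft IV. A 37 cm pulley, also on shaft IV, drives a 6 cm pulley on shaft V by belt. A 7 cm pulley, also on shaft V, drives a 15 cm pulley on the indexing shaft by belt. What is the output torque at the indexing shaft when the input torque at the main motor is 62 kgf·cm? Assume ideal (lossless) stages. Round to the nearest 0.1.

Belt: ratio = 212/285 = 0.74386; torque at shaft II = 62 × 0.74386 = 46.119 kgf·cm.
Gear mesh: ratio = 108/35 = 3.0857; torque at shaft III = 46.119 × 3.0857 = 142.31 kgf·cm.
Gear mesh: ratio = 20/70 = 0.28571; torque at shaft IV = 142.31 × 0.28571 = 40.66 kgf·cm.
Belt: ratio = 6/37 = 0.16216; torque at shaft V = 40.66 × 0.16216 = 6.5936 kgf·cm.
Belt: ratio = 15/7 = 2.1429; torque at the indexing shaft = 6.5936 × 2.1429 = 14.129 kgf·cm.

14.1 kgf·cm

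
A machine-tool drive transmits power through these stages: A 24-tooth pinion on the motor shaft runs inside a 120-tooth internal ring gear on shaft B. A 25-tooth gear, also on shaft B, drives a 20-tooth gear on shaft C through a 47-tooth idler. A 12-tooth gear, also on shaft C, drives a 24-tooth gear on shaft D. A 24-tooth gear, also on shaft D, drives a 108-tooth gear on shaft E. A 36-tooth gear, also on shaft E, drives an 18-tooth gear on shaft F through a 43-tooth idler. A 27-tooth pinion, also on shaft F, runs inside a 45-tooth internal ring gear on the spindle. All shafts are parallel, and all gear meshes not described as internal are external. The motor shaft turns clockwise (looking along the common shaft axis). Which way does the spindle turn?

the motor shaft → shaft B: internal mesh, same direction → CW.
shaft B → shaft C: driver → idler → driven is 2 external meshes, 2 reversals → CW.
shaft C → shaft D: external mesh, 1 reversal → CCW.
shaft D → shaft E: external mesh, 1 reversal → CW.
shaft E → shaft F: driver → idler → driven is 2 external meshes, 2 reversals → CW.
shaft F → the spindle: internal mesh, same direction → CW.
6 reversals in total — an even number — so the spindle turns the same way as the motor shaft.

clockwise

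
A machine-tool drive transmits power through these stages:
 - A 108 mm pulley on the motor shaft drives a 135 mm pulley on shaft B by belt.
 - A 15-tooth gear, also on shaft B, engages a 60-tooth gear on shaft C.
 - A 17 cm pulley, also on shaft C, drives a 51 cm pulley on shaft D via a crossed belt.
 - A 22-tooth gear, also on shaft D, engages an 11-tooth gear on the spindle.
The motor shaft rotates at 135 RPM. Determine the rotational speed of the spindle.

belt 135/108 = 1.25 → 135/1.25 = 108 RPM
gear mesh 60/15 = 4 → 108/4 = 27 RPM
belt 51/17 = 3 → 27/3 = 9 RPM
gear mesh 11/22 = 0.5 → 9/0.5 = 18 RPM

18 RPM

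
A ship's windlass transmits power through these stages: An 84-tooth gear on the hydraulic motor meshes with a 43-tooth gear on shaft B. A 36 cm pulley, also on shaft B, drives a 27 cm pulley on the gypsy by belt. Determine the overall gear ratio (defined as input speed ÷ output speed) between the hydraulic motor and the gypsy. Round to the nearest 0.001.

Each stage contributes driven/driver: gear mesh 43/84 = 0.5119, belt 27/36 = 0.75.
Overall: 0.5119 × 0.75 = 0.38393.

0.384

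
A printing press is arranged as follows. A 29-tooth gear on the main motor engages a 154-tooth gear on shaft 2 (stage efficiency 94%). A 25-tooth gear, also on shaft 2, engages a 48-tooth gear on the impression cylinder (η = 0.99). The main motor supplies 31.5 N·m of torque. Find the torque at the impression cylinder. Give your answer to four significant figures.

Gear mesh: ratio = 154/29 = 5.3103; torque at shaft 2 = 31.5 × 5.3103 × 0.94 = 157.24 N·m.
Gear mesh: ratio = 48/25 = 1.92; torque at the impression cylinder = 157.24 × 1.92 × 0.99 = 298.88 N·m.

298.9 N·m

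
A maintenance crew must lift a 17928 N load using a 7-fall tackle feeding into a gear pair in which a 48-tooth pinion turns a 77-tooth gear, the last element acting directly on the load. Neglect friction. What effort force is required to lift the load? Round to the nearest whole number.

1597 N

Block-and-tackle MA = number of supporting rope parts = 7.
Gear pair MA = 77/48 = 1.6042.
Combined ideal MA = 7 × 1.6042 = 11.229.
Effort = load / MA = 17928 / 11.229 = 1596.6 N.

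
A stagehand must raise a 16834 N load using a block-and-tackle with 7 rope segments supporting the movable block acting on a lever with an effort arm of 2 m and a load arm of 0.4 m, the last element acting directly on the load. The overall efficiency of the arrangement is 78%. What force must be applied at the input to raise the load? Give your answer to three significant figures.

Block-and-tackle MA = number of supporting rope parts = 7.
Lever MA = effort arm / load arm = 2/0.4 = 5.
Combined ideal MA = 7 × 5 = 35.
Actual MA = 35 × 0.78 = 27.3.
Effort = load / actual MA = 16834 / 27.3 = 616.63 N.

617 N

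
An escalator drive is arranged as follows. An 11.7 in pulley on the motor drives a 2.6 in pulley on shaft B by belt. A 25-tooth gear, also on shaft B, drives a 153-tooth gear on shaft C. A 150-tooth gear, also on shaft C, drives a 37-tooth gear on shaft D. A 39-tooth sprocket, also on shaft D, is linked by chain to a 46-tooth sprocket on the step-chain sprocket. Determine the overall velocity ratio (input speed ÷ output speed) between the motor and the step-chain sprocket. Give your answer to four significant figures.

0.3957

Each stage contributes driven/driver: belt 2.6/11.7 = 0.22222, gear mesh 153/25 = 6.12, gear mesh 37/150 = 0.24667, chain 46/39 = 1.1795.
Overall: 0.22222 × 6.12 × 0.24667 × 1.1795 = 0.39568.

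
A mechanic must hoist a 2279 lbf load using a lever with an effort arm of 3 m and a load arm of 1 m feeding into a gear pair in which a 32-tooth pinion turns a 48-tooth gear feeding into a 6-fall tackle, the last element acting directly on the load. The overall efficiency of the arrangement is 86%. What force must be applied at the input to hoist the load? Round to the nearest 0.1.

98.1 lbf

Lever MA = effort arm / load arm = 3/1 = 3.
Gear pair MA = 48/32 = 1.5.
Block-and-tackle MA = number of supporting rope parts = 6.
Combined ideal MA = 3 × 1.5 × 6 = 27.
Actual MA = 27 × 0.86 = 23.22.
Effort = load / actual MA = 2279 / 23.22 = 98.148 lbf.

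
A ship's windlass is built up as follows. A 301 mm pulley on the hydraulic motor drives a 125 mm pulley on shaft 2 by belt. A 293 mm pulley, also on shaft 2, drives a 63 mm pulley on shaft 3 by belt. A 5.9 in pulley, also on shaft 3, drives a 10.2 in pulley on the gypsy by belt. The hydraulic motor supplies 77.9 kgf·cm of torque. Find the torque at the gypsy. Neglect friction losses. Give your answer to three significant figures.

12.0 kgf·cm

belt 125/301 = 0.41528 → τ = 77.9·0.41528 = 32.35 kgf·cm
belt 63/293 = 0.21502 → τ = 32.35·0.21502 = 6.9559 kgf·cm
belt 10.2/5.9 = 1.7288 → τ = 6.9559·1.7288 = 12.025 kgf·cm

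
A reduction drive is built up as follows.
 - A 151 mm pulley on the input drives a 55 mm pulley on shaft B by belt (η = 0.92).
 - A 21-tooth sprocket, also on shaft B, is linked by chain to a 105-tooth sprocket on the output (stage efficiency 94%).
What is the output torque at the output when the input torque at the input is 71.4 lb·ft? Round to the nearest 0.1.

112.5 lb·ft

After the belt (55/151): 71.4 × 0.36424 × 0.92 = 23.926 lb·ft
After the chain (105/21): 23.926 × 5 × 0.94 = 112.45 lb·ft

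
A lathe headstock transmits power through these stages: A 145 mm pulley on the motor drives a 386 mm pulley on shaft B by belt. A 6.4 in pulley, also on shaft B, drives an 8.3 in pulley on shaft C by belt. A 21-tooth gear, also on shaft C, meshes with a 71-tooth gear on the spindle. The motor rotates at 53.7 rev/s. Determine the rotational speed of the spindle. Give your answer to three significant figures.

4.60 rev/s

belt 386/145 = 2.6621 → 53.7/2.6621 = 20.172 rev/s
belt 8.3/6.4 = 1.2969 → 20.172/1.2969 = 15.555 rev/s
gear mesh 71/21 = 3.381 → 15.555/3.381 = 4.6006 rev/s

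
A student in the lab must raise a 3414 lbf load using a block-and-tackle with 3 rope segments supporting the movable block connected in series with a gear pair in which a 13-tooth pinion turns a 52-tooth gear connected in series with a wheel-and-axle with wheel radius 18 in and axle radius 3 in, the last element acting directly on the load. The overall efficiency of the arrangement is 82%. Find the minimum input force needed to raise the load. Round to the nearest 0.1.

57.8 lbf

Block-and-tackle MA = number of supporting rope parts = 3.
Gear pair MA = 52/13 = 4.
Wheel-and-axle MA = R/r = 18/3 = 6.
Combined ideal MA = 3 × 4 × 6 = 72.
Actual MA = 72 × 0.82 = 59.04.
Effort = load / actual MA = 3414 / 59.04 = 57.825 lbf.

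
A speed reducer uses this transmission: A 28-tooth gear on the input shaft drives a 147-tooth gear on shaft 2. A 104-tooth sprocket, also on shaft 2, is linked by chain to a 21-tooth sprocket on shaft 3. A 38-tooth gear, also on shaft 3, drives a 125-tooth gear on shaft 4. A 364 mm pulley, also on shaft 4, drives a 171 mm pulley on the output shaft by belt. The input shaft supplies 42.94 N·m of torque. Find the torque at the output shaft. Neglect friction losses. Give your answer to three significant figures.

70.3 N·m

Gear mesh: ratio = 147/28 = 5.25; torque at shaft 2 = 42.94 × 5.25 = 225.44 N·m.
Chain: ratio = 21/104 = 0.20192; torque at shaft 3 = 225.44 × 0.20192 = 45.521 N·m.
Gear mesh: ratio = 125/38 = 3.2895; torque at shaft 4 = 45.521 × 3.2895 = 149.74 N·m.
Belt: ratio = 171/364 = 0.46978; torque at the output shaft = 149.74 × 0.46978 = 70.344 N·m.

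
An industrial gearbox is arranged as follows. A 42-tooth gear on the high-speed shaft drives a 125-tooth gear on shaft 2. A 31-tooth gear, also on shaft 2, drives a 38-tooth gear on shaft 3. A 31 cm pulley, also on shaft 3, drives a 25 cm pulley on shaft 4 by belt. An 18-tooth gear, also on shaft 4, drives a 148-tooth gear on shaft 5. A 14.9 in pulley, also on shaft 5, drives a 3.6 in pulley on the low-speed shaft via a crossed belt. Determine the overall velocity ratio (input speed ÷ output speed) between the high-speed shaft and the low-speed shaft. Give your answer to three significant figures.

5.84

Each stage contributes driven/driver: gear mesh 125/42 = 2.9762, gear mesh 38/31 = 1.2258, belt 25/31 = 0.80645, gear mesh 148/18 = 8.2222, belt 3.6/14.9 = 0.24161.
Overall: 2.9762 × 1.2258 × 0.80645 × 8.2222 × 0.24161 = 5.8448.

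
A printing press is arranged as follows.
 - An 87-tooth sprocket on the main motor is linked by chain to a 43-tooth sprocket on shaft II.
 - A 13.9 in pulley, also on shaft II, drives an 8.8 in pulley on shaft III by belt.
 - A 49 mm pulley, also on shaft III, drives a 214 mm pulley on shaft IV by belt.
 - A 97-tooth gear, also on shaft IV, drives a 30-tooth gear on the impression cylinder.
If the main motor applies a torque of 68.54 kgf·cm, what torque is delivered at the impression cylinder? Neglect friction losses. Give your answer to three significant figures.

29.0 kgf·cm

Chain: ratio = 43/87 = 0.49425; torque at shaft II = 68.54 × 0.49425 = 33.876 kgf·cm.
Belt: ratio = 8.8/13.9 = 0.63309; torque at shaft III = 33.876 × 0.63309 = 21.447 kgf·cm.
Belt: ratio = 214/49 = 4.3673; torque at shaft IV = 21.447 × 4.3673 = 93.665 kgf·cm.
Gear mesh: ratio = 30/97 = 0.30928; torque at the impression cylinder = 93.665 × 0.30928 = 28.969 kgf·cm.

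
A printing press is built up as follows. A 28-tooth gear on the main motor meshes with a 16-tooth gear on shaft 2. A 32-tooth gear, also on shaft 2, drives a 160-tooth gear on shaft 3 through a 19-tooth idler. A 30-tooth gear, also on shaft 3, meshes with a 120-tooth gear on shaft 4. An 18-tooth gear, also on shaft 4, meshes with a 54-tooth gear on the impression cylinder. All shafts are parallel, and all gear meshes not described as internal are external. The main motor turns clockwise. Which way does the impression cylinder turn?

anticlockwise

the main motor → shaft 2: external mesh, 1 reversal → CCW.
shaft 2 → shaft 3: driver → idler → driven is 2 external meshes, 2 reversals → CCW.
shaft 3 → shaft 4: external mesh, 1 reversal → CW.
shaft 4 → the impression cylinder: external mesh, 1 reversal → CCW.
5 reversals in total — an odd number — so the impression cylinder turns opposite to the main motor.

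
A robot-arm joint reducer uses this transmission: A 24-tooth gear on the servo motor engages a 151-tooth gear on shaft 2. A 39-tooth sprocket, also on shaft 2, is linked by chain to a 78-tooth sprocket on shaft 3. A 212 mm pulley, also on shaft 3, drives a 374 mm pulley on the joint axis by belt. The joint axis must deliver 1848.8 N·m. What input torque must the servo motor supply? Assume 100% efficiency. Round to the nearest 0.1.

83.3 N·m

Overall ratio R = 6.2917 × 2 × 1.7642 = 22.199.
Input torque = output torque / R = 1848.8 / 22.199 = 83.283 N·m.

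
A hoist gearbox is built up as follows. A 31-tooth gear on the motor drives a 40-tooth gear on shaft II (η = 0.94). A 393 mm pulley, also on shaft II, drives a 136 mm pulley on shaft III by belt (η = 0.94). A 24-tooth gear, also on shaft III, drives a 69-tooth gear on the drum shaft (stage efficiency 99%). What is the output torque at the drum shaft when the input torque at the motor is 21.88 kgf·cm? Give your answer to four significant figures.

Gear mesh: ratio = 40/31 = 1.2903; torque at shaft II = 21.88 × 1.2903 × 0.94 = 26.538 kgf·cm.
Belt: ratio = 136/393 = 0.34606; torque at shaft III = 26.538 × 0.34606 × 0.94 = 8.6327 kgf·cm.
Gear mesh: ratio = 69/24 = 2.875; torque at the drum shaft = 8.6327 × 2.875 × 0.99 = 24.571 kgf·cm.

24.57 kgf·cm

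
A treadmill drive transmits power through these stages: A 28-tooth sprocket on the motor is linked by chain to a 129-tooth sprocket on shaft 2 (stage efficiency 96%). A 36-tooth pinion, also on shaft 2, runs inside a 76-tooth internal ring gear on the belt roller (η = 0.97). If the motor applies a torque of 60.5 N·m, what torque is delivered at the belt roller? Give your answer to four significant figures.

548.0 N·m

Chain: ratio = 129/28 = 4.6071; torque at shaft 2 = 60.5 × 4.6071 × 0.96 = 267.58 N·m.
Internal gear: ratio = 76/36 = 2.1111; torque at the belt roller = 267.58 × 2.1111 × 0.97 = 547.95 N·m.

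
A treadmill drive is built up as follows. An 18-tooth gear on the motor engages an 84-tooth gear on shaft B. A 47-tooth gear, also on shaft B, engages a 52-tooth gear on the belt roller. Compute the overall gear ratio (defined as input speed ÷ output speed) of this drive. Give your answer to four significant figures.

5.163

Each stage contributes driven/driver: gear mesh 84/18 = 4.6667, gear mesh 52/47 = 1.1064.
Overall: 4.6667 × 1.1064 = 5.1631.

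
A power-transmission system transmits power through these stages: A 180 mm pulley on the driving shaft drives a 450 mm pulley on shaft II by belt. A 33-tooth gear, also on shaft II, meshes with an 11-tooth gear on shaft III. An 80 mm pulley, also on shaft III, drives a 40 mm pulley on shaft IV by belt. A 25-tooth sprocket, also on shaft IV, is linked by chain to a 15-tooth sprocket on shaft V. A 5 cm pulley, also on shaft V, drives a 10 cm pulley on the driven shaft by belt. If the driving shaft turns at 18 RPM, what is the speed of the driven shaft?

the driving shaft → shaft II (belt, 450/180): 18 ÷ 2.5 = 7.2 RPM
shaft II → shaft III (gear mesh, 11/33): 7.2 ÷ 0.33333 = 21.6 RPM
shaft III → shaft IV (belt, 40/80): 21.6 ÷ 0.5 = 43.2 RPM
shaft IV → shaft V (chain, 15/25): 43.2 ÷ 0.6 = 72 RPM
shaft V → the driven shaft (belt, 10/5): 72 ÷ 2 = 36 RPM

36 RPM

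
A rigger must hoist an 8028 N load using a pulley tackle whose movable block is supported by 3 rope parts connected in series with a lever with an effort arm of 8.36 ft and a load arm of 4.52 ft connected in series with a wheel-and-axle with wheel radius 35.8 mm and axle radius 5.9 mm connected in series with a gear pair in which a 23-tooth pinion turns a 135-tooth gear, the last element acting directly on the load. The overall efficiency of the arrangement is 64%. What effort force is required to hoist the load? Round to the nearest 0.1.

Block-and-tackle MA = number of supporting rope parts = 3.
Lever MA = effort arm / load arm = 8.36/4.52 = 1.8496.
Wheel-and-axle MA = R/r = 35.8/5.9 = 6.0678.
Gear pair MA = 135/23 = 5.8696.
Combined ideal MA = 3 × 1.8496 × 6.0678 × 5.8696 = 197.62.
Actual MA = 197.62 × 0.64 = 126.48.
Effort = load / actual MA = 8028 / 126.48 = 63.475 N.

63.5 N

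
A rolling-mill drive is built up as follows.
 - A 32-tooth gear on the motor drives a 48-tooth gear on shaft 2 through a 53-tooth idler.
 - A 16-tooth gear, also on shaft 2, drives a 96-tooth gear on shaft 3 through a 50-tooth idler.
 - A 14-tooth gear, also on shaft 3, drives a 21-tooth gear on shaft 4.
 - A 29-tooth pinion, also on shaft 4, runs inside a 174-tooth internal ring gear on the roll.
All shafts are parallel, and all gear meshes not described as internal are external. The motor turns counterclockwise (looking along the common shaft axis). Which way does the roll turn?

the motor → shaft 2: driver → idler → driven is 2 external meshes, 2 reversals → CCW.
shaft 2 → shaft 3: driver → idler → driven is 2 external meshes, 2 reversals → CCW.
shaft 3 → shaft 4: external mesh, 1 reversal → CW.
shaft 4 → the roll: internal mesh, same direction → CW.
5 reversals in total — an odd number — so the roll turns opposite to the motor.

clockwise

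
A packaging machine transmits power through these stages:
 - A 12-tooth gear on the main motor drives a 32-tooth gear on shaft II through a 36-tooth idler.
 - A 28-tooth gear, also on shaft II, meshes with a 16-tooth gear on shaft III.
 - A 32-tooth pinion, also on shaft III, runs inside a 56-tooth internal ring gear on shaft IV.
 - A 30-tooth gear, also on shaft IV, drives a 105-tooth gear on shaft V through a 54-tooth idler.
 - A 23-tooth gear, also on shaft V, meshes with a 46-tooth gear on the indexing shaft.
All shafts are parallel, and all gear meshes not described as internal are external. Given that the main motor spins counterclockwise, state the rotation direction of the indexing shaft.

the main motor → shaft II: driver → idler → driven is 2 external meshes, 2 reversals → CCW.
shaft II → shaft III: external mesh, 1 reversal → CW.
shaft III → shaft IV: internal mesh, same direction → CW.
shaft IV → shaft V: driver → idler → driven is 2 external meshes, 2 reversals → CW.
shaft V → the indexing shaft: external mesh, 1 reversal → CCW.
6 reversals in total — an even number — so the indexing shaft turns the same way as the main motor.

counterclockwise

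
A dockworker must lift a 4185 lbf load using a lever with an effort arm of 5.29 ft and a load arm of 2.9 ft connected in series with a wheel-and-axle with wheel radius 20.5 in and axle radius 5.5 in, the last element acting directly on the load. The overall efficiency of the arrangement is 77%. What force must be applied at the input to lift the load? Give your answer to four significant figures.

799.4 lbf

Lever MA = effort arm / load arm = 5.29/2.9 = 1.8241.
Wheel-and-axle MA = R/r = 20.5/5.5 = 3.7273.
Combined ideal MA = 1.8241 × 3.7273 = 6.7991.
Actual MA = 6.7991 × 0.77 = 5.2353.
Effort = load / actual MA = 4185 / 5.2353 = 799.38 lbf.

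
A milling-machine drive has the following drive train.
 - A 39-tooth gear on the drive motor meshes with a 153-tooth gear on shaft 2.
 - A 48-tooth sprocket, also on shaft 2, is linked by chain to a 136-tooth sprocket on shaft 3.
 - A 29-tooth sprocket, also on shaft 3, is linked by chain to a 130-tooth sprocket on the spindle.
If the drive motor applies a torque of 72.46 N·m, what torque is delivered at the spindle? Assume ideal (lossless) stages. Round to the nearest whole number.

3611 N·m

Gear mesh: ratio = 153/39 = 3.9231; torque at shaft 2 = 72.46 × 3.9231 = 284.27 N·m.
Chain: ratio = 136/48 = 2.8333; torque at shaft 3 = 284.27 × 2.8333 = 805.42 N·m.
Chain: ratio = 130/29 = 4.4828; torque at the spindle = 805.42 × 4.4828 = 3610.5 N·m.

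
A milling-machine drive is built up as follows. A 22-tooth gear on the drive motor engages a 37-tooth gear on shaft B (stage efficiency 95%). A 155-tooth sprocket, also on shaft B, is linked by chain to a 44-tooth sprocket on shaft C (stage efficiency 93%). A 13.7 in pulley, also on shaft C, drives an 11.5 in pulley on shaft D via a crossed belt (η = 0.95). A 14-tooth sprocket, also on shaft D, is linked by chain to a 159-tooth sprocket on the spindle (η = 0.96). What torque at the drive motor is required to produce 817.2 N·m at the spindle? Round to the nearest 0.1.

222.8 N·m

Overall ratio R = 1.6818 × 0.28387 × 0.83942 × 11.357 = 4.5514; overall efficiency η = 0.95 × 0.93 × 0.95 × 0.96 = 0.8058.
Input torque = output torque / (R × η) = 817.2 / (4.5514 × 0.8058) = 222.83 N·m.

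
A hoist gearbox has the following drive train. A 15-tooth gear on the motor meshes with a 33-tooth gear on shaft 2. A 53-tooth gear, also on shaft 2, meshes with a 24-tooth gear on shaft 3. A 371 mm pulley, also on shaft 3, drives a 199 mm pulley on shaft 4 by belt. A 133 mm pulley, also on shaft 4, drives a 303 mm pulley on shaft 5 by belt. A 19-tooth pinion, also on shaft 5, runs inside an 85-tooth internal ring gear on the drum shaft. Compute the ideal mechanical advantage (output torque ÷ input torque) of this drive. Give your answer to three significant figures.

5.45

Each stage contributes driven/driver: gear mesh 33/15 = 2.2, gear mesh 24/53 = 0.45283, belt 199/371 = 0.53639, belt 303/133 = 2.2782, internal gear 85/19 = 4.4737.
Overall: 2.2 × 0.45283 × 0.53639 × 2.2782 × 4.4737 = 5.4462.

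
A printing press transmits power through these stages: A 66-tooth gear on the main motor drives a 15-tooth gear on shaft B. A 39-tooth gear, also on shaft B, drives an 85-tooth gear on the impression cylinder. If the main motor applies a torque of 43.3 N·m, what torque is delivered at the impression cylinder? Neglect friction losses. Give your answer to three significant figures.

21.4 N·m

gear mesh 15/66 = 0.22727 → τ = 43.3·0.22727 = 9.8409 N·m
gear mesh 85/39 = 2.1795 → τ = 9.8409·2.1795 = 21.448 N·m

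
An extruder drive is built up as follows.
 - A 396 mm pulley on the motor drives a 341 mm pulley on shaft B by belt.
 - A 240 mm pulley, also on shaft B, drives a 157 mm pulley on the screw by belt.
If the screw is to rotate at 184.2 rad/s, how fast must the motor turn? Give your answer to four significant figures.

Overall ratio R = 0.86111 × 0.65417 = 0.56331.
Required input speed = output speed × R = 184.2 × 0.56331 = 103.76 rad/s.

103.8 rad/s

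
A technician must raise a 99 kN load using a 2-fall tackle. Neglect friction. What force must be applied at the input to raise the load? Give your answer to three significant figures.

49.5 kN

Block-and-tackle MA = number of supporting rope parts = 2.
Effort = load / MA = 99 / 2 = 49.5 kN.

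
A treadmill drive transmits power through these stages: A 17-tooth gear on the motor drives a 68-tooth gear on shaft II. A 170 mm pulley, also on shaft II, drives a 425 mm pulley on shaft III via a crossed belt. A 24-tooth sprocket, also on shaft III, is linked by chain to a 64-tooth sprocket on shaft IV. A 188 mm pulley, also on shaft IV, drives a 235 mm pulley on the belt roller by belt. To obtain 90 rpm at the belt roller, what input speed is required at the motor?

Overall ratio R = 4 × 2.5 × 2.6667 × 1.25 = 33.333.
Required input speed = output speed × R = 90 × 33.333 = 3000 rpm.

3000 rpm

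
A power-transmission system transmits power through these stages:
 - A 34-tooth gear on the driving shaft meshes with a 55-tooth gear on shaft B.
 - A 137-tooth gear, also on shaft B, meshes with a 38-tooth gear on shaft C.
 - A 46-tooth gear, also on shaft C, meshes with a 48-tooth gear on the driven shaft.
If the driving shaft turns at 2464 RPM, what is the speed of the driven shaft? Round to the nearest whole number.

5263 RPM

gear mesh 55/34 = 1.6176 → 2464/1.6176 = 1523.2 RPM
gear mesh 38/137 = 0.27737 → 1523.2/0.27737 = 5491.5 RPM
gear mesh 48/46 = 1.0435 → 5491.5/1.0435 = 5262.7 RPM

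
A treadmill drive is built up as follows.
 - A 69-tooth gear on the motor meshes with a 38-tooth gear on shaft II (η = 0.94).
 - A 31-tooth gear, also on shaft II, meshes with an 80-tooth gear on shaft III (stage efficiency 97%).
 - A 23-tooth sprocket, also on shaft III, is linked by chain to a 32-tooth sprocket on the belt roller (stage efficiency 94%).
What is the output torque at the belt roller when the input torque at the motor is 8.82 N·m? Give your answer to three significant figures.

14.9 N·m

Gear mesh: ratio = 38/69 = 0.55072; torque at shaft II = 8.82 × 0.55072 × 0.94 = 4.5659 N·m.
Gear mesh: ratio = 80/31 = 2.5806; torque at shaft III = 4.5659 × 2.5806 × 0.97 = 11.43 N·m.
Chain: ratio = 32/23 = 1.3913; torque at the belt roller = 11.43 × 1.3913 × 0.94 = 14.948 N·m.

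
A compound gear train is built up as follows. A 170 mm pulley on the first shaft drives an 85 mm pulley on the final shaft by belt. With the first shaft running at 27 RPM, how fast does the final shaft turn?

54 RPM

Belt: ratio = 85/170 = 0.5, so the final shaft turns at 27 / 0.5 = 54 RPM.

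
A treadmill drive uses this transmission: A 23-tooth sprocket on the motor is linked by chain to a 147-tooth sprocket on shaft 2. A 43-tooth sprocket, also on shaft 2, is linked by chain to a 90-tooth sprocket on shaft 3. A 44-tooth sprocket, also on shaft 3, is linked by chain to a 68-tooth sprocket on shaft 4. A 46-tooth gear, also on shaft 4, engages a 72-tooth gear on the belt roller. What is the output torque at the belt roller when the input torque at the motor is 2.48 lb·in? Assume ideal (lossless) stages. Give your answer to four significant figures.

80.25 lb·in

After the chain (147/23): 2.48 × 6.3913 = 15.85 lb·in
After the chain (90/43): 15.85 × 2.093 = 33.175 lb·in
After the chain (68/44): 33.175 × 1.5455 = 51.271 lb·in
After the gear mesh (72/46): 51.271 × 1.5652 = 80.25 lb·in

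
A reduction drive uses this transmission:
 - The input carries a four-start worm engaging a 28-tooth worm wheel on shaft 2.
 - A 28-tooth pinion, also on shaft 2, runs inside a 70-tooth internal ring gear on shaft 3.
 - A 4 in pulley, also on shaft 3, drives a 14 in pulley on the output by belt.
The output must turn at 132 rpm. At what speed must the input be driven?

8085 rpm

Overall ratio R = 7 × 2.5 × 3.5 = 61.25.
Required input speed = output speed × R = 132 × 61.25 = 8085 rpm.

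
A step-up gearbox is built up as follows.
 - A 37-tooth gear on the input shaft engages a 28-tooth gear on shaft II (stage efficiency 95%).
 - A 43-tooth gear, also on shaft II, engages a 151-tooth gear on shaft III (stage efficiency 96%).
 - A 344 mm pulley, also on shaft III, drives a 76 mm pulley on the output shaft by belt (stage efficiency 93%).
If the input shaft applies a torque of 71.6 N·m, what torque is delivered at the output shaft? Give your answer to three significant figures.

After the gear mesh (28/37): 71.6 × 0.75676 × 0.95 = 51.475 N·m
After the gear mesh (151/43): 51.475 × 3.5116 × 0.96 = 173.53 N·m
After the belt (76/344): 173.53 × 0.22093 × 0.93 = 35.654 N·m

35.7 N·m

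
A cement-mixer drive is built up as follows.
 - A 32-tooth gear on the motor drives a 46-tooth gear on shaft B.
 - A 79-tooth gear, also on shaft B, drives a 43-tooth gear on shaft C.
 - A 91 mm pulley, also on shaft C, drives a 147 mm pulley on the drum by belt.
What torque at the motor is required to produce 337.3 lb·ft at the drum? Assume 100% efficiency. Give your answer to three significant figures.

Overall ratio R = 1.4375 × 0.5443 × 1.6154 = 1.2639.
Input torque = output torque / R = 337.3 / 1.2639 = 266.86 lb·ft.

267 lb·ft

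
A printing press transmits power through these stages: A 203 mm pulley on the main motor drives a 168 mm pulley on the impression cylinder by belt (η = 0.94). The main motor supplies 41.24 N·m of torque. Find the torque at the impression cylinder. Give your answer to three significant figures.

After the belt (168/203): 41.24 × 0.82759 × 0.94 = 32.082 N·m

32.1 N·m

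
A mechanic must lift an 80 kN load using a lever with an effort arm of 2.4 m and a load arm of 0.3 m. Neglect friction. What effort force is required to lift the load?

Lever MA = effort arm / load arm = 2.4/0.3 = 8.
Effort = load / MA = 80 / 8 = 10 kN.

10 kN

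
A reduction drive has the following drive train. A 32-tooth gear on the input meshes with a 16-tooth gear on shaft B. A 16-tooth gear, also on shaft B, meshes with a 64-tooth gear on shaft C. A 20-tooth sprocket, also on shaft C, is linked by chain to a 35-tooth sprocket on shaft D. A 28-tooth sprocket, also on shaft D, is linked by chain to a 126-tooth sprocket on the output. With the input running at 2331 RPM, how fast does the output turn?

148 RPM

gear mesh 16/32 = 0.5 → 2331/0.5 = 4662 RPM
gear mesh 64/16 = 4 → 4662/4 = 1165.5 RPM
chain 35/20 = 1.75 → 1165.5/1.75 = 666 RPM
chain 126/28 = 4.5 → 666/4.5 = 148 RPM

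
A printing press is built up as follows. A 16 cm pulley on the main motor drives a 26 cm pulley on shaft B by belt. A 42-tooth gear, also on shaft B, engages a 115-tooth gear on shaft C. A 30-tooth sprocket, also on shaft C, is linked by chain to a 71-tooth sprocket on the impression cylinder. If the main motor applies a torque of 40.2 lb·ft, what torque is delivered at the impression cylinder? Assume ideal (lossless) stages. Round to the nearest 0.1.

423.3 lb·ft

belt 26/16 = 1.625 → τ = 40.2·1.625 = 65.325 lb·ft
gear mesh 115/42 = 2.7381 → τ = 65.325·2.7381 = 178.87 lb·ft
chain 71/30 = 2.3667 → τ = 178.87·2.3667 = 423.32 lb·ft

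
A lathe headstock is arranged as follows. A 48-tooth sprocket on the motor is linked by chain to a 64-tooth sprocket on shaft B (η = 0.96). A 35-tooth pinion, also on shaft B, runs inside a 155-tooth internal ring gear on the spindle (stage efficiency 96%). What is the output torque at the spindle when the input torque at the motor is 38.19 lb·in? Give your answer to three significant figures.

208 lb·in

Chain: ratio = 64/48 = 1.3333; torque at shaft B = 38.19 × 1.3333 × 0.96 = 48.883 lb·in.
Internal gear: ratio = 155/35 = 4.4286; torque at the spindle = 48.883 × 4.4286 × 0.96 = 207.82 lb·in.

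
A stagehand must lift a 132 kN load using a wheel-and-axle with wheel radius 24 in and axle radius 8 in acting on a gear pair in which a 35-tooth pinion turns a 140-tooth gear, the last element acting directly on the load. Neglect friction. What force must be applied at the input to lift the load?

11 kN

Wheel-and-axle MA = R/r = 24/8 = 3.
Gear pair MA = 140/35 = 4.
Combined ideal MA = 3 × 4 = 12.
Effort = load / MA = 132 / 12 = 11 kN.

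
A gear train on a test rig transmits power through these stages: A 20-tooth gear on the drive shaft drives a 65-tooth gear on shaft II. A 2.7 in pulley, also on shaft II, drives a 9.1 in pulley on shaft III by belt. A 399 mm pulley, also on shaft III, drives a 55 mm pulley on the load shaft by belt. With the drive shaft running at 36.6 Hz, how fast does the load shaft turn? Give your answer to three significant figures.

24.2 Hz

Gear mesh: ratio = 65/20 = 3.25, so shaft II turns at 36.6 / 3.25 = 11.262 Hz.
Belt: ratio = 9.1/2.7 = 3.3704, so shaft III turns at 11.262 / 3.3704 = 3.3413 Hz.
Belt: ratio = 55/399 = 0.13784, so the load shaft turns at 3.3413 / 0.13784 = 24.24 Hz.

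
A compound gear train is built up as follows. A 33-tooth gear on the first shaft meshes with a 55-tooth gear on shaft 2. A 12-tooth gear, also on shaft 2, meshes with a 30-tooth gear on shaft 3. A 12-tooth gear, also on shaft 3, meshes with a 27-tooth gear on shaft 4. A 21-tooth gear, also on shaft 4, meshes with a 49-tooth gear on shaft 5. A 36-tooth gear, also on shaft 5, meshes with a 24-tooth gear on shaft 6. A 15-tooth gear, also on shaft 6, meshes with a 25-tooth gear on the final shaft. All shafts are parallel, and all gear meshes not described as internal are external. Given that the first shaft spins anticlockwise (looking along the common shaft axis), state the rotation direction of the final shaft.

anticlockwise

the first shaft → shaft 2: external mesh, 1 reversal → CW.
shaft 2 → shaft 3: external mesh, 1 reversal → CCW.
shaft 3 → shaft 4: external mesh, 1 reversal → CW.
shaft 4 → shaft 5: external mesh, 1 reversal → CCW.
shaft 5 → shaft 6: external mesh, 1 reversal → CW.
shaft 6 → the final shaft: external mesh, 1 reversal → CCW.
6 reversals in total — an even number — so the final shaft turns the same way as the first shaft.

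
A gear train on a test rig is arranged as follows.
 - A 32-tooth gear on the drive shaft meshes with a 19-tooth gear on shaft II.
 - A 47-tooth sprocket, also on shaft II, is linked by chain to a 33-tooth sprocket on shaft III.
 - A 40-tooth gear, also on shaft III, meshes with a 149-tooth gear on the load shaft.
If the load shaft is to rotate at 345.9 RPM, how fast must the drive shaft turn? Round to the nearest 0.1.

537.2 RPM

Overall ratio R = 0.59375 × 0.70213 × 3.725 = 1.5529.
Required input speed = output speed × R = 345.9 × 1.5529 = 537.15 RPM.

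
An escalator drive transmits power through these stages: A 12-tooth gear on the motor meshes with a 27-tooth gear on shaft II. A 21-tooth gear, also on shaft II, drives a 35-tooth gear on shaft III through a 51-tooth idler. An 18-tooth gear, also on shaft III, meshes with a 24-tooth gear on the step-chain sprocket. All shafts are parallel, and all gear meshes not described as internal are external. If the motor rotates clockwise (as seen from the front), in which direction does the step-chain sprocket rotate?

clockwise

the motor → shaft II: external mesh, 1 reversal → CCW.
shaft II → shaft III: driver → idler → driven is 2 external meshes, 2 reversals → CCW.
shaft III → the step-chain sprocket: external mesh, 1 reversal → CW.
4 reversals in total — an even number — so the step-chain sprocket turns the same way as the motor.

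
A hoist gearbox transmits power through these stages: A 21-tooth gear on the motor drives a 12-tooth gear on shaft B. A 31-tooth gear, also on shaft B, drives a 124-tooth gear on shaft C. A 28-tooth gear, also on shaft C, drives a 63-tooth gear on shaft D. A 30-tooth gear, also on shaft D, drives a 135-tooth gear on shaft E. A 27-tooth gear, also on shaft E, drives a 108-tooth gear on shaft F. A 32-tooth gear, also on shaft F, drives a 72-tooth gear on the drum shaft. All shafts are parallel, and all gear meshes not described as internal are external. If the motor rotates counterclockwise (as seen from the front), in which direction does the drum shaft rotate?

the motor → shaft B: external mesh, 1 reversal → CW.
shaft B → shaft C: external mesh, 1 reversal → CCW.
shaft C → shaft D: external mesh, 1 reversal → CW.
shaft D → shaft E: external mesh, 1 reversal → CCW.
shaft E → shaft F: external mesh, 1 reversal → CW.
shaft F → the drum shaft: external mesh, 1 reversal → CCW.
6 reversals in total — an even number — so the drum shaft turns the same way as the motor.

counterclockwise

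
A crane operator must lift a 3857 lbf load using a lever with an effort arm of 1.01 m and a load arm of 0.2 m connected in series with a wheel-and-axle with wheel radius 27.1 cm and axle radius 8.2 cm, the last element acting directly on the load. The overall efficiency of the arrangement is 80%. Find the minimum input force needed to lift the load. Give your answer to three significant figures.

Lever MA = effort arm / load arm = 1.01/0.2 = 5.05.
Wheel-and-axle MA = R/r = 27.1/8.2 = 3.3049.
Combined ideal MA = 5.05 × 3.3049 = 16.69.
Actual MA = 16.69 × 0.80 = 13.352.
Effort = load / actual MA = 3857 / 13.352 = 288.88 lbf.

289 lbf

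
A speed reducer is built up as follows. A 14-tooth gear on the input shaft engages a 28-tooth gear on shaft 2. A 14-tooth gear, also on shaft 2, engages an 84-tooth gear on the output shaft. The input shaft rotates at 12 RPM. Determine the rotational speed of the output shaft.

1 RPM

Gear mesh: ratio = 28/14 = 2, so shaft 2 turns at 12 / 2 = 6 RPM.
Gear mesh: ratio = 84/14 = 6, so the output shaft turns at 6 / 6 = 1 RPM.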